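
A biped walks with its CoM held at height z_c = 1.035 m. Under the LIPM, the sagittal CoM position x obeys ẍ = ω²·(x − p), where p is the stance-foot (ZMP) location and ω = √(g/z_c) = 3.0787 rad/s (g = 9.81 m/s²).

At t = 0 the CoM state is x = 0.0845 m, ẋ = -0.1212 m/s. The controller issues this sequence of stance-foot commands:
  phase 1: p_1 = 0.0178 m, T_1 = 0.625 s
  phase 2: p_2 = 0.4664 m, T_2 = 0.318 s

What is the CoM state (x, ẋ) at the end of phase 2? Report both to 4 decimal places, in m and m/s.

phase 1: p=0.0178, T=0.625, ωT=1.924187, cosh=3.497788, sinh=3.351793; start (x,ẋ)=(0.084500, -0.121200) → end (x,ẋ)=(0.119152, 0.264357)
phase 2: p=0.4664, T=0.318, ωT=0.979027, cosh=1.518770, sinh=1.143094; start (x,ẋ)=(0.119152, 0.264357) → end (x,ẋ)=(0.037163, -0.820555)

x = 0.0372, ẋ = -0.8206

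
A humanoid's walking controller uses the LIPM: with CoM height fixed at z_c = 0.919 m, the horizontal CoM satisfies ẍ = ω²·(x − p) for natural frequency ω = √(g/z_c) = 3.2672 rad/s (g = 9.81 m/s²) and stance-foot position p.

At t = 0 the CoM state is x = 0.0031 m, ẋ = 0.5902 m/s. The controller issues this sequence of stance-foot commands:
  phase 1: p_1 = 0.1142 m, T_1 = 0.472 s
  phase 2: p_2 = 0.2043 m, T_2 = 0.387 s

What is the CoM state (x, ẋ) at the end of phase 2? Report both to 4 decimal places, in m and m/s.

phase 1: p=0.1142, T=0.472, ωT=1.542118, cosh=2.444205, sinh=2.230277; start (x,ẋ)=(0.003100, 0.590200) → end (x,ẋ)=(0.245535, 0.633010)
phase 2: p=0.2043, T=0.387, ωT=1.264406, cosh=1.911699, sinh=1.629292; start (x,ẋ)=(0.245535, 0.633010) → end (x,ẋ)=(0.598799, 1.429628)

x = 0.5988, ẋ = 1.4296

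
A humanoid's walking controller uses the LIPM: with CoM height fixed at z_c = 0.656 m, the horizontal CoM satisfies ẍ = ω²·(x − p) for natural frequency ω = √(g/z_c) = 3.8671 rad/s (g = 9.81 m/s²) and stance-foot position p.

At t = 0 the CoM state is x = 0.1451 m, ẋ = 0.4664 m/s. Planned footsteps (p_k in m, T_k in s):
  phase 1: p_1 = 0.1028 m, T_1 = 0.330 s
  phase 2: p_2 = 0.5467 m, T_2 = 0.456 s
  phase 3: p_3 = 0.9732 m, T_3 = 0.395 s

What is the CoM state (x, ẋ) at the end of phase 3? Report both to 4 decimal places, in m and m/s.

phase 1: p=0.1028, T=0.330, ωT=1.276143, cosh=1.930953, sinh=1.651841; start (x,ẋ)=(0.145100, 0.466400) → end (x,ẋ)=(0.383703, 1.170802)
phase 2: p=0.5467, T=0.456, ωT=1.763398, cosh=3.001840, sinh=2.830379; start (x,ẋ)=(0.383703, 1.170802) → end (x,ẋ)=(0.914334, 1.730502)
phase 3: p=0.9732, T=0.395, ωT=1.527505, cosh=2.411872, sinh=2.194795; start (x,ẋ)=(0.914334, 1.730502) → end (x,ẋ)=(1.813380, 3.674126)

x = 1.8134, ẋ = 3.6741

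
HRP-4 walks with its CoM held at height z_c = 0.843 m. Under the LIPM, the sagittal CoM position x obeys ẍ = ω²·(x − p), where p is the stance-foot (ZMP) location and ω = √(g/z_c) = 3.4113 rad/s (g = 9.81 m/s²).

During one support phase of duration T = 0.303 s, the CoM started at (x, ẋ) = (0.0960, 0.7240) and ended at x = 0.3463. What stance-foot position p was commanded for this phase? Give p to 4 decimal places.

p = 0.1136

ωT = 3.4113·0.303 = 1.033624; cosh(ωT) = 1.583475, sinh(ωT) = 1.227760
x(T) = p + (x₀−p)·cosh(ωT) + (ẋ₀/ω)·sinh(ωT) ⇒ p·(1 − cosh) = x(T) − x₀·cosh − (ẋ₀/ω)·sinh
numerator   = 0.3463 − (0.0960)·1.583475 − (0.7240/3.4113)·1.227760 = -0.066288
denominator = 1 − 1.583475 = -0.583475
p = -0.066288 / -0.583475 = 0.1136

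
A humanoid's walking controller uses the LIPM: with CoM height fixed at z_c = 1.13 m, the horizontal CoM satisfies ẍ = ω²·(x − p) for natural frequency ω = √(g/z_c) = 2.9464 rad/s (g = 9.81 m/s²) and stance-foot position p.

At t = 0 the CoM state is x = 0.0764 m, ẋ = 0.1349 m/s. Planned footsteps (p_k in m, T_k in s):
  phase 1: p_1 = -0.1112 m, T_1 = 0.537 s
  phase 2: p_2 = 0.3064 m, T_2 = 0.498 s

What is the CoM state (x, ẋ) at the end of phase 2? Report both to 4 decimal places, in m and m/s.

x = 1.8188, ẋ = 4.7199

phase 1: p=-0.1112, T=0.537, ωT=1.582217, cosh=2.535625, sinh=2.330106; start (x,ẋ)=(0.076400, 0.134900) → end (x,ẋ)=(0.471166, 1.630009)
phase 2: p=0.3064, T=0.498, ωT=1.467307, cosh=2.284042, sinh=2.053497; start (x,ẋ)=(0.471166, 1.630009) → end (x,ẋ)=(1.818770, 4.719916)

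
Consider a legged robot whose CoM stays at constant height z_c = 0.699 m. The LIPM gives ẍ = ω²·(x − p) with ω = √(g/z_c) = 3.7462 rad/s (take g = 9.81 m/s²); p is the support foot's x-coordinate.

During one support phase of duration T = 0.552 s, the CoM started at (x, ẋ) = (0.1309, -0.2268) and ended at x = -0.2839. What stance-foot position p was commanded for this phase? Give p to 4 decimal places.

p = 0.1903

ωT = 3.7462·0.552 = 2.067902; cosh(ωT) = 4.017334, sinh(ωT) = 3.890883
x(T) = p + (x₀−p)·cosh(ωT) + (ẋ₀/ω)·sinh(ωT) ⇒ p·(1 − cosh) = x(T) − x₀·cosh − (ẋ₀/ω)·sinh
numerator   = -0.2839 − (0.1309)·4.017334 − (-0.2268/3.7462)·3.890883 = -0.574210
denominator = 1 − 4.017334 = -3.017334
p = -0.574210 / -3.017334 = 0.1903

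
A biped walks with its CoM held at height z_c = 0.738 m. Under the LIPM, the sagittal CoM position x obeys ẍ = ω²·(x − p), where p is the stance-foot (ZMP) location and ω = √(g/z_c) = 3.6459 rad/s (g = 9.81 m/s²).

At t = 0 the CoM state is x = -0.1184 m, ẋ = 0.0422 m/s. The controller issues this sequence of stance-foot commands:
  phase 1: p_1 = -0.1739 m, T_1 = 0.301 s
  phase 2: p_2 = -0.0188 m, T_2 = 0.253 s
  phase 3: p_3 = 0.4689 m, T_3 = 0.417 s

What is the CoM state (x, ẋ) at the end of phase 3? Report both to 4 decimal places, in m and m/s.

phase 1: p=-0.1739, T=0.301, ωT=1.097416, cosh=1.665073, sinh=1.331340; start (x,ẋ)=(-0.118400, 0.042200) → end (x,ẋ)=(-0.066079, 0.339659)
phase 2: p=-0.0188, T=0.253, ωT=0.922413, cosh=1.456455, sinh=1.058897; start (x,ẋ)=(-0.066079, 0.339659) → end (x,ẋ)=(0.010990, 0.312173)
phase 3: p=0.4689, T=0.417, ωT=1.520340, cosh=2.396209, sinh=2.177572; start (x,ẋ)=(0.010990, 0.312173) → end (x,ẋ)=(-0.441899, -2.887414)

x = -0.4419, ẋ = -2.8874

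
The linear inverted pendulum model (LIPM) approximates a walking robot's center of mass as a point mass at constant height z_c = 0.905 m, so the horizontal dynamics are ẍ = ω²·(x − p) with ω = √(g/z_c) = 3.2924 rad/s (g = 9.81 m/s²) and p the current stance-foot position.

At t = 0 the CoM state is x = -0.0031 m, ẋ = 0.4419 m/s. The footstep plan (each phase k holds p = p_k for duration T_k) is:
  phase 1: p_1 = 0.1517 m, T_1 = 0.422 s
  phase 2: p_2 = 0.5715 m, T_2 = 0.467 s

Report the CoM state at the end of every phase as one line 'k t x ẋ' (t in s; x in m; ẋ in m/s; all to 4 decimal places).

1 0.4220 0.0744 -0.0174
2 0.8890 -0.6502 -3.6743

phase 1: p=0.1517, T=0.422, ωT=1.389393, cosh=2.130820, sinh=1.881593; start (x,ẋ)=(-0.003100, 0.441900) → end (x,ẋ)=(0.074393, -0.017370)
phase 2: p=0.5715, T=0.467, ωT=1.537551, cosh=2.434043, sinh=2.219136; start (x,ẋ)=(0.074393, -0.017370) → end (x,ẋ)=(-0.650187, -3.674284)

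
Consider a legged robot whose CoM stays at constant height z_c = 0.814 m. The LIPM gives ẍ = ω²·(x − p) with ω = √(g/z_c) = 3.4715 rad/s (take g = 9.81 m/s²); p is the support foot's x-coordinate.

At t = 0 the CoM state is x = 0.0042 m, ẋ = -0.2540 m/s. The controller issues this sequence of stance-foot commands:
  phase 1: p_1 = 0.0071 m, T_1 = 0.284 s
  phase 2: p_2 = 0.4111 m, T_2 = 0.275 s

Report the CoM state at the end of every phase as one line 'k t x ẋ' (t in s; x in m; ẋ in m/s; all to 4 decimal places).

1 0.2840 -0.0817 -0.3994
2 0.5590 -0.4512 -2.4886

phase 1: p=0.0071, T=0.284, ωT=0.985906, cosh=1.526670, sinh=1.153569; start (x,ẋ)=(0.004200, -0.254000) → end (x,ẋ)=(-0.081731, -0.399388)
phase 2: p=0.4111, T=0.275, ωT=0.954662, cosh=1.491368, sinh=1.106426; start (x,ẋ)=(-0.081731, -0.399388) → end (x,ẋ)=(-0.451184, -2.488576)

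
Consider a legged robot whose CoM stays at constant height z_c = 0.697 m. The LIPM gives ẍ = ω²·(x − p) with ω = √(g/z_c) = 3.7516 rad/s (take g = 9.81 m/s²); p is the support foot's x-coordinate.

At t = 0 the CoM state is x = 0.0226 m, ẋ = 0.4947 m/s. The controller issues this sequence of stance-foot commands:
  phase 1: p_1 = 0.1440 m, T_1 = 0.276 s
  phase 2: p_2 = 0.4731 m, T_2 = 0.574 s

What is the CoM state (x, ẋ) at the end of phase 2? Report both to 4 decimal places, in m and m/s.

x = -0.8418, ẋ = -4.7504

phase 1: p=0.1440, T=0.276, ωT=1.035442, cosh=1.585710, sinh=1.230640; start (x,ẋ)=(0.022600, 0.494700) → end (x,ẋ)=(0.113772, 0.223963)
phase 2: p=0.4731, T=0.574, ωT=2.153418, cosh=4.365171, sinh=4.249084; start (x,ẋ)=(0.113772, 0.223963) → end (x,ẋ)=(-0.841768, -4.750369)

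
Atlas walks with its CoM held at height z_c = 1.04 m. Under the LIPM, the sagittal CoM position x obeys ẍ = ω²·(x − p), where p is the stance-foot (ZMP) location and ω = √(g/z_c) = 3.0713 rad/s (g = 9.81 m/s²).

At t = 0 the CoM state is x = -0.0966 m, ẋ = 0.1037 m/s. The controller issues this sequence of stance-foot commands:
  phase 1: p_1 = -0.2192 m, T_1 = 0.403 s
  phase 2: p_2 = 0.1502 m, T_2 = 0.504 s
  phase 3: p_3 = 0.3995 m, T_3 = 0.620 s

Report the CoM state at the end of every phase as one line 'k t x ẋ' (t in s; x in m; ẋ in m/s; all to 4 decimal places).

1 0.4030 0.0632 0.7883
2 0.9070 0.5126 1.3376
3 1.5270 2.2173 5.7305

phase 1: p=-0.2192, T=0.403, ωT=1.237734, cosh=1.868916, sinh=1.578875; start (x,ẋ)=(-0.096600, 0.103700) → end (x,ẋ)=(0.063239, 0.788319)
phase 2: p=0.1502, T=0.504, ωT=1.547935, cosh=2.457219, sinh=2.244533; start (x,ẋ)=(0.063239, 0.788319) → end (x,ẋ)=(0.512627, 1.337591)
phase 3: p=0.3995, T=0.620, ωT=1.904206, cosh=3.431508, sinh=3.282567; start (x,ẋ)=(0.512627, 1.337591) → end (x,ẋ)=(2.217296, 5.730471)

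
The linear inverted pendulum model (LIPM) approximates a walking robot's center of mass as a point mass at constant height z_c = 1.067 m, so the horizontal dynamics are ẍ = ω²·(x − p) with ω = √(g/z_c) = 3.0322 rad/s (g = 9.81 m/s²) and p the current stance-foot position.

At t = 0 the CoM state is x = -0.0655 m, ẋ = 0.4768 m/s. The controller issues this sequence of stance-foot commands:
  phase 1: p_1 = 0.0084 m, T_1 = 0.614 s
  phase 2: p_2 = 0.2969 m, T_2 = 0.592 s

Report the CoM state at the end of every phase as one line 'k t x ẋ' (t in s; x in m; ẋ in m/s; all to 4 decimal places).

phase 1: p=0.0084, T=0.614, ωT=1.861771, cosh=3.295260, sinh=3.139862; start (x,ẋ)=(-0.065500, 0.476800) → end (x,ẋ)=(0.258610, 0.867601)
phase 2: p=0.2969, T=0.592, ωT=1.795062, cosh=3.092984, sinh=2.926867; start (x,ẋ)=(0.258610, 0.867601) → end (x,ẋ)=(1.015931, 2.343655)

1 0.6140 0.2586 0.8676
2 1.2060 1.0159 2.3437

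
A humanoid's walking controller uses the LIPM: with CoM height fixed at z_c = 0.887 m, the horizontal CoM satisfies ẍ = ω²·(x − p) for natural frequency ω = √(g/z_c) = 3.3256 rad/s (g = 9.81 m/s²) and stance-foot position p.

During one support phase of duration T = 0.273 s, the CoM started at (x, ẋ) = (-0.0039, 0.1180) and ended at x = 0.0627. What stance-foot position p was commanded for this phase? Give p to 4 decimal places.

ωT = 3.3256·0.273 = 0.907889; cosh(ωT) = 1.441229, sinh(ωT) = 1.037854
x(T) = p + (x₀−p)·cosh(ωT) + (ẋ₀/ω)·sinh(ωT) ⇒ p·(1 − cosh) = x(T) − x₀·cosh − (ẋ₀/ω)·sinh
numerator   = 0.0627 − (-0.0039)·1.441229 − (0.1180/3.3256)·1.037854 = 0.031495
denominator = 1 − 1.441229 = -0.441229
p = 0.031495 / -0.441229 = -0.0714

p = -0.0714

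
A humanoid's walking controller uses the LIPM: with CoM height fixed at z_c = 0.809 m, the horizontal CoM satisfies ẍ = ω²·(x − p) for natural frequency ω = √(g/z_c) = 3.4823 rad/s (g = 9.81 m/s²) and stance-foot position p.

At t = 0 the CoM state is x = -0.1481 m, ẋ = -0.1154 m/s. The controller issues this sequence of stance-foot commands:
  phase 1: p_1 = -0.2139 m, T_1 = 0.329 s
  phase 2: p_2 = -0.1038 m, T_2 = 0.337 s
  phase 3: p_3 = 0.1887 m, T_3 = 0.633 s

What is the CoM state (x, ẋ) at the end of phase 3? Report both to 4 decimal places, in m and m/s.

x = -1.2627, ẋ = -4.9326

phase 1: p=-0.2139, T=0.329, ωT=1.145677, cosh=1.731289, sinh=1.413280; start (x,ẋ)=(-0.148100, -0.115400) → end (x,ẋ)=(-0.146816, 0.124042)
phase 2: p=-0.1038, T=0.337, ωT=1.173535, cosh=1.771337, sinh=1.462066; start (x,ẋ)=(-0.146816, 0.124042) → end (x,ẋ)=(-0.127916, 0.000711)
phase 3: p=0.1887, T=0.633, ωT=2.204296, cosh=4.587098, sinh=4.476770; start (x,ẋ)=(-0.127916, 0.000711) → end (x,ẋ)=(-1.262735, -4.932612)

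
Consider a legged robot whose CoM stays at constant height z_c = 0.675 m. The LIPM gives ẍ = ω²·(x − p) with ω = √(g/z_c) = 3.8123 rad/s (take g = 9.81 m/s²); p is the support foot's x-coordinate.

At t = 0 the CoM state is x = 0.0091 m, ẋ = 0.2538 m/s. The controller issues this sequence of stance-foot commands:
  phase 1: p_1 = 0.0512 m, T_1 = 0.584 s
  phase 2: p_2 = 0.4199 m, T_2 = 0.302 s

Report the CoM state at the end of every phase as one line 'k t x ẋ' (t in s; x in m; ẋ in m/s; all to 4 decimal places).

phase 1: p=0.0512, T=0.584, ωT=2.226383, cosh=4.687105, sinh=4.579187; start (x,ẋ)=(0.009100, 0.253800) → end (x,ẋ)=(0.158728, 0.454638)
phase 2: p=0.4199, T=0.302, ωT=1.151315, cosh=1.739284, sinh=1.423063; start (x,ẋ)=(0.158728, 0.454638) → end (x,ẋ)=(0.135355, -0.626154)

1 0.5840 0.1587 0.4546
2 0.8860 0.1354 -0.6262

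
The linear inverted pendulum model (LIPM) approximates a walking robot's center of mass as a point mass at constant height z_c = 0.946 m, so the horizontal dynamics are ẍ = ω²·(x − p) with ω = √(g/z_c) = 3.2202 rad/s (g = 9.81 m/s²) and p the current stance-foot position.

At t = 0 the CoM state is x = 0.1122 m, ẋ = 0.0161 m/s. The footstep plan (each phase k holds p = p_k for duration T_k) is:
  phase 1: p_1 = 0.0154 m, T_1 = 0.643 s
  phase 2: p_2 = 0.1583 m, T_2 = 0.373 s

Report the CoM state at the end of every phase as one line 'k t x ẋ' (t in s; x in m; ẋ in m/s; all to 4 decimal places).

1 0.6430 0.4248 1.2811
2 1.0160 1.2426 3.6189

phase 1: p=0.0154, T=0.643, ωT=2.070589, cosh=4.027800, sinh=3.901689; start (x,ẋ)=(0.112200, 0.016100) → end (x,ẋ)=(0.424798, 1.281064)
phase 2: p=0.1583, T=0.373, ωT=1.201135, cosh=1.812369, sinh=1.511517; start (x,ẋ)=(0.424798, 1.281064) → end (x,ẋ)=(1.242607, 3.618911)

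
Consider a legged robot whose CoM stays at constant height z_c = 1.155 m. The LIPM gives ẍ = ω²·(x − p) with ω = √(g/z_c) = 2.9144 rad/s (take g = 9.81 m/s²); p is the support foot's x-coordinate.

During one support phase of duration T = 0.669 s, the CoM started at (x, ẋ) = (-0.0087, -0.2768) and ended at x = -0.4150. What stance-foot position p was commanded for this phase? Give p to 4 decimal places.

ωT = 2.9144·0.669 = 1.949734; cosh(ωT) = 3.584564, sinh(ωT) = 3.442252
x(T) = p + (x₀−p)·cosh(ωT) + (ẋ₀/ω)·sinh(ωT) ⇒ p·(1 − cosh) = x(T) − x₀·cosh − (ẋ₀/ω)·sinh
numerator   = -0.4150 − (-0.0087)·3.584564 − (-0.2768/2.9144)·3.442252 = -0.056881
denominator = 1 − 3.584564 = -2.584564
p = -0.056881 / -2.584564 = 0.0220

p = 0.0220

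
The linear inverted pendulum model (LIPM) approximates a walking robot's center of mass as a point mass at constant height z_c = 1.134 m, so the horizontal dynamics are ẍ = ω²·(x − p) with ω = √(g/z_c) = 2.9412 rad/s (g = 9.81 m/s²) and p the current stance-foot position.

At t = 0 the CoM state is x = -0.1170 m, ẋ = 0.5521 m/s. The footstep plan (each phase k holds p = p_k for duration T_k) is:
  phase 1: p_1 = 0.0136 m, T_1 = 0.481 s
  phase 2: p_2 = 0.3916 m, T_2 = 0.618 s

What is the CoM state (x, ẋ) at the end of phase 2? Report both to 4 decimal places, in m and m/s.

x = -0.0855, ẋ = -1.1858

phase 1: p=0.0136, T=0.481, ωT=1.414717, cosh=2.179158, sinh=1.936164; start (x,ẋ)=(-0.117000, 0.552100) → end (x,ẋ)=(0.092444, 0.459393)
phase 2: p=0.3916, T=0.618, ωT=1.817662, cosh=3.159924, sinh=2.997519; start (x,ẋ)=(0.092444, 0.459393) → end (x,ẋ)=(-0.085521, -1.185803)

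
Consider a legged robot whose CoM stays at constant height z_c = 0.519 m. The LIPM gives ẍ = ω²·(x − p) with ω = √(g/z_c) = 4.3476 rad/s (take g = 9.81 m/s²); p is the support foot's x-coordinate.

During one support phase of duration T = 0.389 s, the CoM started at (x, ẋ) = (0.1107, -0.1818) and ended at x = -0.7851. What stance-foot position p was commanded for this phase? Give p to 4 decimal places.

ωT = 4.3476·0.389 = 1.691216; cosh(ωT) = 2.805186, sinh(ωT) = 2.620891
x(T) = p + (x₀−p)·cosh(ωT) + (ẋ₀/ω)·sinh(ωT) ⇒ p·(1 − cosh) = x(T) − x₀·cosh − (ẋ₀/ω)·sinh
numerator   = -0.7851 − (0.1107)·2.805186 − (-0.1818/4.3476)·2.620891 = -0.986038
denominator = 1 − 2.805186 = -1.805186
p = -0.986038 / -1.805186 = 0.5462

p = 0.5462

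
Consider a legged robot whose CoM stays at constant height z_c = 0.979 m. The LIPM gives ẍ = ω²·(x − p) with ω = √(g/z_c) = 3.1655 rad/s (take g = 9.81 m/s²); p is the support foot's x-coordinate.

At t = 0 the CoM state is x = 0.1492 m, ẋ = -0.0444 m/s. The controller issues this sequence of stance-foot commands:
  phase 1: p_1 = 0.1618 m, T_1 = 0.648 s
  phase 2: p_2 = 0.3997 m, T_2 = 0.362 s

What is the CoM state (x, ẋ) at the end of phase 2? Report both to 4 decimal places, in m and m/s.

phase 1: p=0.1618, T=0.648, ωT=2.051244, cosh=3.953073, sinh=3.824498; start (x,ẋ)=(0.149200, -0.044400) → end (x,ẋ)=(0.058348, -0.328058)
phase 2: p=0.3997, T=0.362, ωT=1.145911, cosh=1.731620, sinh=1.413686; start (x,ẋ)=(0.058348, -0.328058) → end (x,ẋ)=(-0.337900, -2.095629)

x = -0.3379, ẋ = -2.0956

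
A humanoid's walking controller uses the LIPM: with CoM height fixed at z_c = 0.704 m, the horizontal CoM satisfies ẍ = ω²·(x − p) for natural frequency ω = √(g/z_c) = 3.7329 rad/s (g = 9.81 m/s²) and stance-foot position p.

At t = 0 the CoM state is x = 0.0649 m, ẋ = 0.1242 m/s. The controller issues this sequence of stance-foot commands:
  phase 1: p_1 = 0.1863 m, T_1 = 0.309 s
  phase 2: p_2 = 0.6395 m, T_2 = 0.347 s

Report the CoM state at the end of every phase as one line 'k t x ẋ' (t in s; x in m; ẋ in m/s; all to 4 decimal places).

1 0.3090 0.0223 -0.4302
2 0.6560 -0.7668 -4.7365

phase 1: p=0.1863, T=0.309, ωT=1.153466, cosh=1.742350, sinh=1.426809; start (x,ẋ)=(0.064900, 0.124200) → end (x,ẋ)=(0.022251, -0.430193)
phase 2: p=0.6395, T=0.347, ωT=1.295316, cosh=1.962981, sinh=1.689170; start (x,ẋ)=(0.022251, -0.430193) → end (x,ẋ)=(-0.766814, -4.736525)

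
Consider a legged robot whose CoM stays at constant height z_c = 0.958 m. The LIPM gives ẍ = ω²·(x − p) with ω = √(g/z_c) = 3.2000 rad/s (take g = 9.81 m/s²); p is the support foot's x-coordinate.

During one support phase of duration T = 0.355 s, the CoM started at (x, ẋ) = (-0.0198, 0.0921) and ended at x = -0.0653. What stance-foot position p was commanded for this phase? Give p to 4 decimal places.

p = 0.0996

ωT = 3.2000·0.355 = 1.136000; cosh(ωT) = 1.717694, sinh(ωT) = 1.396593
x(T) = p + (x₀−p)·cosh(ωT) + (ẋ₀/ω)·sinh(ωT) ⇒ p·(1 − cosh) = x(T) − x₀·cosh − (ẋ₀/ω)·sinh
numerator   = -0.0653 − (-0.0198)·1.717694 − (0.0921/3.2000)·1.396593 = -0.071485
denominator = 1 − 1.717694 = -0.717694
p = -0.071485 / -0.717694 = 0.0996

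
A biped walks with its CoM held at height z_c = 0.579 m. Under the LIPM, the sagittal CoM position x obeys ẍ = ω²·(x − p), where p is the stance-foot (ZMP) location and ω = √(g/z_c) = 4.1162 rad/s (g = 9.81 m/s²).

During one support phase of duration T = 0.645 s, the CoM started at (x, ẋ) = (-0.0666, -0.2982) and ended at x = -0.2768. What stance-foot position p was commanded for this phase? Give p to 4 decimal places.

ωT = 4.1162·0.645 = 2.654949; cosh(ωT) = 7.147282, sinh(ωT) = 7.076979
x(T) = p + (x₀−p)·cosh(ωT) + (ẋ₀/ω)·sinh(ωT) ⇒ p·(1 − cosh) = x(T) − x₀·cosh − (ẋ₀/ω)·sinh
numerator   = -0.2768 − (-0.0666)·7.147282 − (-0.2982/4.1162)·7.076979 = 0.711904
denominator = 1 − 7.147282 = -6.147282
p = 0.711904 / -6.147282 = -0.1158

p = -0.1158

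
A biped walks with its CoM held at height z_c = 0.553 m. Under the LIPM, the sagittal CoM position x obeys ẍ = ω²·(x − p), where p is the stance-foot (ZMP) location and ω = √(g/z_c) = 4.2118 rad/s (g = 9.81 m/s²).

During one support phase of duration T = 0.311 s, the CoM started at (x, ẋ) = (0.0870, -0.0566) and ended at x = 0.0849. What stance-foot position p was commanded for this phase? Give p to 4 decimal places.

ωT = 4.2118·0.311 = 1.309870; cosh(ωT) = 1.987773, sinh(ωT) = 1.717918
x(T) = p + (x₀−p)·cosh(ωT) + (ẋ₀/ω)·sinh(ωT) ⇒ p·(1 − cosh) = x(T) − x₀·cosh − (ẋ₀/ω)·sinh
numerator   = 0.0849 − (0.0870)·1.987773 − (-0.0566/4.2118)·1.717918 = -0.064950
denominator = 1 − 1.987773 = -0.987773
p = -0.064950 / -0.987773 = 0.0658

p = 0.0658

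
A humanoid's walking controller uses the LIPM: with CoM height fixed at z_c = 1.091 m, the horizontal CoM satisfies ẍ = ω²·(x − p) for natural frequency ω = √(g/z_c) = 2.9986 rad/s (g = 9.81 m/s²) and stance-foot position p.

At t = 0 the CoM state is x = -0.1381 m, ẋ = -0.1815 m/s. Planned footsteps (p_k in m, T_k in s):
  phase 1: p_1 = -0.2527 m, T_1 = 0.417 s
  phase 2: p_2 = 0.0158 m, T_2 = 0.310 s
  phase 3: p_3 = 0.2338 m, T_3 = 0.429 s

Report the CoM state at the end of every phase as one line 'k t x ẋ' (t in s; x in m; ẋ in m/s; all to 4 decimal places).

1 0.4170 -0.1332 0.2079
2 0.7270 -0.1282 -0.1735
3 1.1560 -0.5682 -2.1528

phase 1: p=-0.2527, T=0.417, ωT=1.250416, cosh=1.889091, sinh=1.602705; start (x,ẋ)=(-0.138100, -0.181500) → end (x,ẋ)=(-0.133219, 0.207883)
phase 2: p=0.0158, T=0.310, ωT=0.929566, cosh=1.464067, sinh=1.069342; start (x,ẋ)=(-0.133219, 0.207883) → end (x,ẋ)=(-0.128240, -0.173480)
phase 3: p=0.2338, T=0.429, ωT=1.286399, cosh=1.947997, sinh=1.671733; start (x,ẋ)=(-0.128240, -0.173480) → end (x,ẋ)=(-0.568169, -2.152794)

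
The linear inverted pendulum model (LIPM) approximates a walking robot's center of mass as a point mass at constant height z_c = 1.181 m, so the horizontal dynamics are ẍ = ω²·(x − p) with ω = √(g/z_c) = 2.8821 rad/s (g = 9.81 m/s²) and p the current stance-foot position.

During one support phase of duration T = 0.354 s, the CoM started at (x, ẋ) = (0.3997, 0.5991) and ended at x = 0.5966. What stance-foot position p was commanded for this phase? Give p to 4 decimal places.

p = 0.4948

ωT = 2.8821·0.354 = 1.020263; cosh(ωT) = 1.567213, sinh(ωT) = 1.206713
x(T) = p + (x₀−p)·cosh(ωT) + (ẋ₀/ω)·sinh(ωT) ⇒ p·(1 − cosh) = x(T) − x₀·cosh − (ẋ₀/ω)·sinh
numerator   = 0.5966 − (0.3997)·1.567213 − (0.5991/2.8821)·1.206713 = -0.280653
denominator = 1 − 1.567213 = -0.567213
p = -0.280653 / -0.567213 = 0.4948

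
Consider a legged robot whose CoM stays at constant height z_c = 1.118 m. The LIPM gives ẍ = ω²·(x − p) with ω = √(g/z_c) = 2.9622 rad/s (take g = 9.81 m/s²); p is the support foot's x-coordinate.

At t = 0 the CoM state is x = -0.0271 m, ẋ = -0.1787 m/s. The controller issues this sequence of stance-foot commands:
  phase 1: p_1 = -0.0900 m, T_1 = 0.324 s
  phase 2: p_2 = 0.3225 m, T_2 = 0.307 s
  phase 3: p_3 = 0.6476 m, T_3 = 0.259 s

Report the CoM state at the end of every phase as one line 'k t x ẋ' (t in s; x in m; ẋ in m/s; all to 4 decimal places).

1 0.3240 -0.0630 -0.0599
2 0.6310 -0.2548 -1.2743
3 0.8900 -0.8971 -3.9261

phase 1: p=-0.0900, T=0.324, ωT=0.959753, cosh=1.497019, sinh=1.114032; start (x,ẋ)=(-0.027100, -0.178700) → end (x,ẋ)=(-0.063043, -0.059948)
phase 2: p=0.3225, T=0.307, ωT=0.909395, cosh=1.442794, sinh=1.040027; start (x,ẋ)=(-0.063043, -0.059948) → end (x,ẋ)=(-0.254808, -1.274263)
phase 3: p=0.6476, T=0.259, ωT=0.767210, cosh=1.309028, sinh=0.844721; start (x,ẋ)=(-0.254808, -1.274263) → end (x,ẋ)=(-0.897054, -3.926078)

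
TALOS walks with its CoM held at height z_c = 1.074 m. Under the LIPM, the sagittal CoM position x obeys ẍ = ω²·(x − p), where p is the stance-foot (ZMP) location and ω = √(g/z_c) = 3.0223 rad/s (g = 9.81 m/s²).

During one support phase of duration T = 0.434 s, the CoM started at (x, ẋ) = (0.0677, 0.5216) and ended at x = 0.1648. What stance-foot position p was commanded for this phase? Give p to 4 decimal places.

ωT = 3.0223·0.434 = 1.311678; cosh(ωT) = 1.990883, sinh(ωT) = 1.721516
x(T) = p + (x₀−p)·cosh(ωT) + (ẋ₀/ω)·sinh(ωT) ⇒ p·(1 − cosh) = x(T) − x₀·cosh − (ẋ₀/ω)·sinh
numerator   = 0.1648 − (0.0677)·1.990883 − (0.5216/3.0223)·1.721516 = -0.267088
denominator = 1 − 1.990883 = -0.990883
p = -0.267088 / -0.990883 = 0.2695

p = 0.2695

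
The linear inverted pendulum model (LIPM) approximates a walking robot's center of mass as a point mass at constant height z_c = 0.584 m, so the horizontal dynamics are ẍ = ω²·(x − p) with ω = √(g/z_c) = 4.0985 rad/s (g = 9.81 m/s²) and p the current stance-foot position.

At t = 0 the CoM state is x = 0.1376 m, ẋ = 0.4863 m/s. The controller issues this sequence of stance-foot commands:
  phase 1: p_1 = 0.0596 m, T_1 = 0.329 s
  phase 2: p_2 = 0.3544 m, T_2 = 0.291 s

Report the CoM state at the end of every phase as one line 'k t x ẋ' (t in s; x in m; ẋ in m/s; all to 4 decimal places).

1 0.3290 0.4330 1.5737
2 0.6200 1.0704 3.3140

phase 1: p=0.0596, T=0.329, ωT=1.348406, cosh=2.055469, sinh=1.795815; start (x,ẋ)=(0.137600, 0.486300) → end (x,ẋ)=(0.433006, 1.573666)
phase 2: p=0.3544, T=0.291, ωT=1.192663, cosh=1.799630, sinh=1.496218; start (x,ẋ)=(0.433006, 1.573666) → end (x,ẋ)=(1.070351, 3.314046)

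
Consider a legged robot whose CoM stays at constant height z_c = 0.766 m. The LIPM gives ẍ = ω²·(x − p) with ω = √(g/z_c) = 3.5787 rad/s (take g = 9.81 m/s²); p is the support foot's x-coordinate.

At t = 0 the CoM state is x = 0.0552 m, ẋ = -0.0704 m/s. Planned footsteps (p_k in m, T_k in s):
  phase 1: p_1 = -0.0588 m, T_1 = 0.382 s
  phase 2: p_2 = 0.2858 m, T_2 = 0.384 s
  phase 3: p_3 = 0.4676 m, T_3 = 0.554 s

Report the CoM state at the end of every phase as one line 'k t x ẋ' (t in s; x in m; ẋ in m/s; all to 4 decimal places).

phase 1: p=-0.0588, T=0.382, ωT=1.367063, cosh=2.089333, sinh=1.834478; start (x,ẋ)=(0.055200, -0.070400) → end (x,ẋ)=(0.143296, 0.601326)
phase 2: p=0.2858, T=0.384, ωT=1.374221, cosh=2.102516, sinh=1.849480; start (x,ẋ)=(0.143296, 0.601326) → end (x,ẋ)=(0.296950, 0.321104)
phase 3: p=0.4676, T=0.554, ωT=1.982600, cosh=3.699654, sinh=3.561943; start (x,ẋ)=(0.296950, 0.321104) → end (x,ẋ)=(0.155855, -0.987322)

1 0.3820 0.1433 0.6013
2 0.7660 0.2970 0.3211
3 1.3200 0.1559 -0.9873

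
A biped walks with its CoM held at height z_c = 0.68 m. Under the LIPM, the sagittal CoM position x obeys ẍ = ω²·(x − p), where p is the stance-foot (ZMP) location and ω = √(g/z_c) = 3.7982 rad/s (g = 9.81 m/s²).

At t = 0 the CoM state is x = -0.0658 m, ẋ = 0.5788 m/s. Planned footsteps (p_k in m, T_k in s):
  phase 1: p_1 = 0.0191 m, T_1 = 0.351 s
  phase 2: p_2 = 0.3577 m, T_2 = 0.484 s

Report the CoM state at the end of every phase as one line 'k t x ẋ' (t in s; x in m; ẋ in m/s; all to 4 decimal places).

phase 1: p=0.0191, T=0.351, ωT=1.333168, cosh=2.028341, sinh=1.764700; start (x,ẋ)=(-0.065800, 0.578800) → end (x,ẋ)=(0.115813, 0.604946)
phase 2: p=0.3577, T=0.484, ωT=1.838329, cosh=3.222554, sinh=3.063471; start (x,ẋ)=(0.115813, 0.604946) → end (x,ẋ)=(0.066130, -0.865048)

1 0.3510 0.1158 0.6049
2 0.8350 0.0661 -0.8650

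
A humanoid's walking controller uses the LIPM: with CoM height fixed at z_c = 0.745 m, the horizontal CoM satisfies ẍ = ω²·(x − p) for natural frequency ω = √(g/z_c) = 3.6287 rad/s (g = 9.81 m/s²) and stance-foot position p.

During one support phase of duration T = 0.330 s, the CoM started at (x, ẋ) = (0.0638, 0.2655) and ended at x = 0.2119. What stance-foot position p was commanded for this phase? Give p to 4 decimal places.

p = 0.0167

ωT = 3.6287·0.330 = 1.197471; cosh(ωT) = 1.806844, sinh(ωT) = 1.504887
x(T) = p + (x₀−p)·cosh(ωT) + (ẋ₀/ω)·sinh(ωT) ⇒ p·(1 − cosh) = x(T) − x₀·cosh − (ẋ₀/ω)·sinh
numerator   = 0.2119 − (0.0638)·1.806844 − (0.2655/3.6287)·1.504887 = -0.013484
denominator = 1 − 1.806844 = -0.806844
p = -0.013484 / -0.806844 = 0.0167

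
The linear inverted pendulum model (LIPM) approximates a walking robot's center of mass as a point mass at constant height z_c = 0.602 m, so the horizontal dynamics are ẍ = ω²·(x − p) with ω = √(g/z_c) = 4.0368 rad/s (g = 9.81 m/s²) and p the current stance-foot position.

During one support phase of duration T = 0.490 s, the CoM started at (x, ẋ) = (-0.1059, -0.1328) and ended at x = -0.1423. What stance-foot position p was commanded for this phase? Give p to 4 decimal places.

ωT = 4.0368·0.490 = 1.978032; cosh(ωT) = 3.683422, sinh(ωT) = 3.545081
x(T) = p + (x₀−p)·cosh(ωT) + (ẋ₀/ω)·sinh(ωT) ⇒ p·(1 − cosh) = x(T) − x₀·cosh − (ẋ₀/ω)·sinh
numerator   = -0.1423 − (-0.1059)·3.683422 − (-0.1328/4.0368)·3.545081 = 0.364398
denominator = 1 − 3.683422 = -2.683422
p = 0.364398 / -2.683422 = -0.1358

p = -0.1358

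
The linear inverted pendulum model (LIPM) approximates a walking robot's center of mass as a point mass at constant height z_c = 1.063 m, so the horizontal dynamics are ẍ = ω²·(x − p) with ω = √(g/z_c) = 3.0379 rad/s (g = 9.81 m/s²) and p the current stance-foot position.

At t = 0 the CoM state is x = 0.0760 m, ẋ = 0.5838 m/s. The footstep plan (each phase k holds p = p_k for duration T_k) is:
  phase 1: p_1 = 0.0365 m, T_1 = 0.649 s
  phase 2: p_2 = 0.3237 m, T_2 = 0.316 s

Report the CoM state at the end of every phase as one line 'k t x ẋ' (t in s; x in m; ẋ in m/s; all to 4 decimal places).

1 0.6490 0.8578 2.5597
2 0.9650 2.0624 5.6407

phase 1: p=0.0365, T=0.649, ωT=1.971597, cosh=3.660686, sinh=3.521452; start (x,ẋ)=(0.076000, 0.583800) → end (x,ẋ)=(0.857822, 2.559672)
phase 2: p=0.3237, T=0.316, ωT=0.959976, cosh=1.497268, sinh=1.114366; start (x,ẋ)=(0.857822, 2.559672) → end (x,ẋ)=(2.062367, 5.640699)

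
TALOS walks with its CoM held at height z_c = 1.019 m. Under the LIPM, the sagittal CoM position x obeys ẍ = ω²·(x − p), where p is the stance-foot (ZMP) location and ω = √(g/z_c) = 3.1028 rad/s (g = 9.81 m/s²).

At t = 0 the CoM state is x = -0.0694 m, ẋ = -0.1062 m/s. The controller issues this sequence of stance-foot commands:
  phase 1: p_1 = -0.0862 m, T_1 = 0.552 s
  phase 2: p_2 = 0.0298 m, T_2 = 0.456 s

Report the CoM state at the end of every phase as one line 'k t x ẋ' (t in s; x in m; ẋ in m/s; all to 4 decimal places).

phase 1: p=-0.0862, T=0.552, ωT=1.712746, cosh=2.862266, sinh=2.681896; start (x,ẋ)=(-0.069400, -0.106200) → end (x,ẋ)=(-0.129908, -0.164173)
phase 2: p=0.0298, T=0.456, ωT=1.414877, cosh=2.179467, sinh=1.936512; start (x,ẋ)=(-0.129908, -0.164173) → end (x,ẋ)=(-0.420741, -1.317431)

1 0.5520 -0.1299 -0.1642
2 1.0080 -0.4207 -1.3174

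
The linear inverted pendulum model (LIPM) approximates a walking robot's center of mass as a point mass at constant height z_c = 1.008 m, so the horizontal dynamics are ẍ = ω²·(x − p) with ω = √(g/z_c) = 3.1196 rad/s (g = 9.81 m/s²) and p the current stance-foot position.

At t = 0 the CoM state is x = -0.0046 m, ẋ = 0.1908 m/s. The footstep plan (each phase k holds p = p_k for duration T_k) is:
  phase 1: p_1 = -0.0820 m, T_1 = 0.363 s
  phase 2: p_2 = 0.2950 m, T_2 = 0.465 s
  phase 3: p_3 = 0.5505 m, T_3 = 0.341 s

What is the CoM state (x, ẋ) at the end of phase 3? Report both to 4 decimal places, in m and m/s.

x = 0.4486, ẋ = 0.0511

phase 1: p=-0.0820, T=0.363, ωT=1.132415, cosh=1.712698, sinh=1.390443; start (x,ẋ)=(-0.004600, 0.190800) → end (x,ẋ)=(0.135605, 0.662515)
phase 2: p=0.2950, T=0.465, ωT=1.450614, cosh=2.250080, sinh=2.015653; start (x,ẋ)=(0.135605, 0.662515) → end (x,ẋ)=(0.364416, 0.488429)
phase 3: p=0.5505, T=0.341, ωT=1.063784, cosh=1.621230, sinh=1.276083; start (x,ẋ)=(0.364416, 0.488429) → end (x,ẋ)=(0.448608, 0.051078)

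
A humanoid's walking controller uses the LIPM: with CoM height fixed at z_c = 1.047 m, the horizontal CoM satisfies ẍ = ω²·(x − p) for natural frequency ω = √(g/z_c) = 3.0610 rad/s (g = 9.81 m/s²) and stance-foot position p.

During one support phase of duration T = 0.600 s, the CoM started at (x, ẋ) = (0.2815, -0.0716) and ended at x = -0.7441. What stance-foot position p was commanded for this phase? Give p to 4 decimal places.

p = 0.7118

ωT = 3.0610·0.600 = 1.836600; cosh(ωT) = 3.217262, sinh(ωT) = 3.057904
x(T) = p + (x₀−p)·cosh(ωT) + (ẋ₀/ω)·sinh(ωT) ⇒ p·(1 − cosh) = x(T) − x₀·cosh − (ẋ₀/ω)·sinh
numerator   = -0.7441 − (0.2815)·3.217262 − (-0.0716/3.0610)·3.057904 = -1.578232
denominator = 1 − 3.217262 = -2.217262
p = -1.578232 / -2.217262 = 0.7118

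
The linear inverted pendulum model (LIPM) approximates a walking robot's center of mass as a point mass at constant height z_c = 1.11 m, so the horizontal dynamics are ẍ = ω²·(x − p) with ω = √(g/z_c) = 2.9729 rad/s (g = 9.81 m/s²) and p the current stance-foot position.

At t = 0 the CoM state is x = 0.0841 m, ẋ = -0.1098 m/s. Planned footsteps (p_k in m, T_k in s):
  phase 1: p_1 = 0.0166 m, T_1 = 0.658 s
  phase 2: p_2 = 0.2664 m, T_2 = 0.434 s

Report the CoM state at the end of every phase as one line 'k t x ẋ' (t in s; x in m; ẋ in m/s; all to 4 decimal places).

1 0.6580 0.1321 0.2994
2 1.0920 0.1730 -0.0855

phase 1: p=0.0166, T=0.658, ωT=1.956168, cosh=3.606788, sinh=3.465388; start (x,ẋ)=(0.084100, -0.109800) → end (x,ẋ)=(0.132069, 0.299377)
phase 2: p=0.2664, T=0.434, ωT=1.290239, cosh=1.954429, sinh=1.679224; start (x,ẋ)=(0.132069, 0.299377) → end (x,ẋ)=(0.172960, -0.085493)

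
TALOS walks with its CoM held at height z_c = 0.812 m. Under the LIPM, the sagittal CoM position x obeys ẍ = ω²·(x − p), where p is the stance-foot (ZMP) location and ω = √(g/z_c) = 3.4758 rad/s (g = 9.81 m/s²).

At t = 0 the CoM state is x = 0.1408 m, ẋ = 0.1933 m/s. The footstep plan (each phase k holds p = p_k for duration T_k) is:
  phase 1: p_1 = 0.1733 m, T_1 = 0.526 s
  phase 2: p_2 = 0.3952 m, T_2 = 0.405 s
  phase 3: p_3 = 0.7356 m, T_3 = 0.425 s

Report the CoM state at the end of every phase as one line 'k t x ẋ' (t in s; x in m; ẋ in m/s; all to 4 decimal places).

phase 1: p=0.1733, T=0.526, ωT=1.828271, cosh=3.191904, sinh=3.031213; start (x,ẋ)=(0.140800, 0.193300) → end (x,ẋ)=(0.238138, 0.274579)
phase 2: p=0.3952, T=0.405, ωT=1.407699, cosh=2.165624, sinh=1.920918; start (x,ẋ)=(0.238138, 0.274579) → end (x,ẋ)=(0.206811, -0.454024)
phase 3: p=0.7356, T=0.425, ωT=1.477215, cosh=2.304500, sinh=2.076228; start (x,ẋ)=(0.206811, -0.454024) → end (x,ẋ)=(-0.754202, -4.862336)

1 0.5260 0.2381 0.2746
2 0.9310 0.2068 -0.4540
3 1.3560 -0.7542 -4.8623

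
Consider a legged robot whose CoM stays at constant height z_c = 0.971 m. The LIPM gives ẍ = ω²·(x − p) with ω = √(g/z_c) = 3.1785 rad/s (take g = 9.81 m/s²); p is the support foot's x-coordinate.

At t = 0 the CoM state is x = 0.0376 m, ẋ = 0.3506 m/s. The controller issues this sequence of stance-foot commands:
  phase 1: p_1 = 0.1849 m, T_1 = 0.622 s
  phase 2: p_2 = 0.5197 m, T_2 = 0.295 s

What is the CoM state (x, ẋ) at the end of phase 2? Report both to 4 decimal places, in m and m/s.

x = -0.3215, ẋ = -2.2128

phase 1: p=0.1849, T=0.622, ωT=1.977027, cosh=3.679861, sinh=3.541381; start (x,ẋ)=(0.037600, 0.350600) → end (x,ẋ)=(0.033484, -0.367891)
phase 2: p=0.5197, T=0.295, ωT=0.937658, cosh=1.472768, sinh=1.081224; start (x,ẋ)=(0.033484, -0.367891) → end (x,ẋ)=(-0.321529, -2.212783)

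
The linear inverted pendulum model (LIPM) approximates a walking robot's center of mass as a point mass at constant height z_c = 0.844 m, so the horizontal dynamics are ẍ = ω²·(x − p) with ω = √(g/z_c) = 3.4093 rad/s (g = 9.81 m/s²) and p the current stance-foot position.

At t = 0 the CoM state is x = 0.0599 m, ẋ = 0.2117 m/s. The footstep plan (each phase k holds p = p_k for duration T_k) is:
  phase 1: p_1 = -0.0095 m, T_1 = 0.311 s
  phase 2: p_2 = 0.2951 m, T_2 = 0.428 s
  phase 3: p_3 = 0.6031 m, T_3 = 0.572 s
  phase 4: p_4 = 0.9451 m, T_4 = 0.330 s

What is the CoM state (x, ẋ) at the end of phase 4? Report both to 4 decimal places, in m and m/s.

phase 1: p=-0.0095, T=0.311, ωT=1.060292, cosh=1.616785, sinh=1.270430; start (x,ẋ)=(0.059900, 0.211700) → end (x,ẋ)=(0.181592, 0.642864)
phase 2: p=0.2951, T=0.428, ωT=1.459180, cosh=2.267429, sinh=2.035003; start (x,ẋ)=(0.181592, 0.642864) → end (x,ẋ)=(0.421453, 0.670138)
phase 3: p=0.6031, T=0.572, ωT=1.950120, cosh=3.585893, sinh=3.443636; start (x,ẋ)=(0.421453, 0.670138) → end (x,ẋ)=(0.628619, 0.270431)
phase 4: p=0.9451, T=0.330, ωT=1.125069, cosh=1.702530, sinh=1.377900; start (x,ẋ)=(0.628619, 0.270431) → end (x,ẋ)=(0.515579, -1.026308)

x = 0.5156, ẋ = -1.0263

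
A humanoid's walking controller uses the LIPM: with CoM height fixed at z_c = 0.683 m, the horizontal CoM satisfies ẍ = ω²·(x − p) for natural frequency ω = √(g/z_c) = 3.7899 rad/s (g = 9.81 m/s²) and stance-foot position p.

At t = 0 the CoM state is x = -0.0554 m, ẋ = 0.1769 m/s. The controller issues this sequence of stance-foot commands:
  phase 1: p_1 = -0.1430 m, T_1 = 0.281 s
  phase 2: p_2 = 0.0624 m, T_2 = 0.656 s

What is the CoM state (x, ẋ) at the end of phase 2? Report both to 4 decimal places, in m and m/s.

phase 1: p=-0.1430, T=0.281, ωT=1.064962, cosh=1.622735, sinh=1.277994; start (x,ẋ)=(-0.055400, 0.176900) → end (x,ẋ)=(0.058804, 0.711350)
phase 2: p=0.0624, T=0.656, ωT=2.486174, cosh=6.049225, sinh=5.965997; start (x,ẋ)=(0.058804, 0.711350) → end (x,ẋ)=(1.160442, 4.221808)

x = 1.1604, ẋ = 4.2218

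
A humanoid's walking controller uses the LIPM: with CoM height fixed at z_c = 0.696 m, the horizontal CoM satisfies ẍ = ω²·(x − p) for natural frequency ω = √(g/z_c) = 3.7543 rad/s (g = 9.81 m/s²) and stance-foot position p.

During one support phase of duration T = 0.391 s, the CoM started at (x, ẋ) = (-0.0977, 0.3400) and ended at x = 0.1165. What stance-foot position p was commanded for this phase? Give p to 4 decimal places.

ωT = 3.7543·0.391 = 1.467931; cosh(ωT) = 2.285324, sinh(ωT) = 2.054923
x(T) = p + (x₀−p)·cosh(ωT) + (ẋ₀/ω)·sinh(ωT) ⇒ p·(1 − cosh) = x(T) − x₀·cosh − (ẋ₀/ω)·sinh
numerator   = 0.1165 − (-0.0977)·2.285324 − (0.3400/3.7543)·2.054923 = 0.153677
denominator = 1 − 2.285324 = -1.285324
p = 0.153677 / -1.285324 = -0.1196

p = -0.1196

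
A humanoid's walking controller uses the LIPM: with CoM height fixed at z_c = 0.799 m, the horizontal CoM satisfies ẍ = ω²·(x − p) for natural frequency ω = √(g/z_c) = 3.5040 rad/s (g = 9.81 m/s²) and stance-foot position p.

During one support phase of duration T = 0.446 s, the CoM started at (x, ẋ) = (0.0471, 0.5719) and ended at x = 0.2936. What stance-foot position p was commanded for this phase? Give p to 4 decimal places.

ωT = 3.5040·0.446 = 1.562784; cosh(ωT) = 2.490820, sinh(ωT) = 2.281268
x(T) = p + (x₀−p)·cosh(ωT) + (ẋ₀/ω)·sinh(ωT) ⇒ p·(1 − cosh) = x(T) − x₀·cosh − (ẋ₀/ω)·sinh
numerator   = 0.2936 − (0.0471)·2.490820 − (0.5719/3.5040)·2.281268 = -0.196051
denominator = 1 − 2.490820 = -1.490820
p = -0.196051 / -1.490820 = 0.1315

p = 0.1315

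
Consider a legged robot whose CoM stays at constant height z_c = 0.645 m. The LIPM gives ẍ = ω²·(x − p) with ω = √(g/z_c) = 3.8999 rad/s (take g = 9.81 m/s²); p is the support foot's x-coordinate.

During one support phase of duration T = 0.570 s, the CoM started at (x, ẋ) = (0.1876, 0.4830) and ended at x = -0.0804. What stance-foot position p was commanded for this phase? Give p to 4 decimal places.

ωT = 3.8999·0.570 = 2.222943; cosh(ωT) = 4.671379, sinh(ωT) = 4.563089
x(T) = p + (x₀−p)·cosh(ωT) + (ẋ₀/ω)·sinh(ωT) ⇒ p·(1 − cosh) = x(T) − x₀·cosh − (ẋ₀/ω)·sinh
numerator   = -0.0804 − (0.1876)·4.671379 − (0.4830/3.8999)·4.563089 = -1.521886
denominator = 1 − 4.671379 = -3.671379
p = -1.521886 / -3.671379 = 0.4145

p = 0.4145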